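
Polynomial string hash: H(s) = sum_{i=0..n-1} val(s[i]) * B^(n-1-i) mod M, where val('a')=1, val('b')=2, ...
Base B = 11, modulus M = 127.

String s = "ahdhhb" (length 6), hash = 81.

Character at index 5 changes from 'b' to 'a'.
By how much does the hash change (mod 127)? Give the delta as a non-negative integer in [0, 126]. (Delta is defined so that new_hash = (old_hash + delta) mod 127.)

Delta formula: (val(new) - val(old)) * B^(n-1-k) mod M
  val('a') - val('b') = 1 - 2 = -1
  B^(n-1-k) = 11^0 mod 127 = 1
  Delta = -1 * 1 mod 127 = 126

Answer: 126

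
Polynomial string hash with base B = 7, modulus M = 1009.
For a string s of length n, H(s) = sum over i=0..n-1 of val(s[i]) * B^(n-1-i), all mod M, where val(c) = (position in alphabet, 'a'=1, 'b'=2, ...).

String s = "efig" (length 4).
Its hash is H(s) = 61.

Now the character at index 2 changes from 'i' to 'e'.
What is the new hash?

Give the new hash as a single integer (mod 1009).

val('i') = 9, val('e') = 5
Position k = 2, exponent = n-1-k = 1
B^1 mod M = 7^1 mod 1009 = 7
Delta = (5 - 9) * 7 mod 1009 = 981
New hash = (61 + 981) mod 1009 = 33

Answer: 33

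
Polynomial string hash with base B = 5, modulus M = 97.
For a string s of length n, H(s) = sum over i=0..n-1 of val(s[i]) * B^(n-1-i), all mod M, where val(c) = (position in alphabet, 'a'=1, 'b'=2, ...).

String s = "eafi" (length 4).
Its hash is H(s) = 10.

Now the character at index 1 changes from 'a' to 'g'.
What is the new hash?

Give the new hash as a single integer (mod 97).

Answer: 63

Derivation:
val('a') = 1, val('g') = 7
Position k = 1, exponent = n-1-k = 2
B^2 mod M = 5^2 mod 97 = 25
Delta = (7 - 1) * 25 mod 97 = 53
New hash = (10 + 53) mod 97 = 63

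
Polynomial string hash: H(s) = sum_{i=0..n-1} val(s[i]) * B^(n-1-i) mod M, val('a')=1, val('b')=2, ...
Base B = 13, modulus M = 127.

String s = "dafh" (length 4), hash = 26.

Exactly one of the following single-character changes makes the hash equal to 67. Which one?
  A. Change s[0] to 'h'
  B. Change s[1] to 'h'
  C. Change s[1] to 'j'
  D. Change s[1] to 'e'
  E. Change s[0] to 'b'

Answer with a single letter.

Answer: D

Derivation:
Option A: s[0]='d'->'h', delta=(8-4)*13^3 mod 127 = 25, hash=26+25 mod 127 = 51
Option B: s[1]='a'->'h', delta=(8-1)*13^2 mod 127 = 40, hash=26+40 mod 127 = 66
Option C: s[1]='a'->'j', delta=(10-1)*13^2 mod 127 = 124, hash=26+124 mod 127 = 23
Option D: s[1]='a'->'e', delta=(5-1)*13^2 mod 127 = 41, hash=26+41 mod 127 = 67 <-- target
Option E: s[0]='d'->'b', delta=(2-4)*13^3 mod 127 = 51, hash=26+51 mod 127 = 77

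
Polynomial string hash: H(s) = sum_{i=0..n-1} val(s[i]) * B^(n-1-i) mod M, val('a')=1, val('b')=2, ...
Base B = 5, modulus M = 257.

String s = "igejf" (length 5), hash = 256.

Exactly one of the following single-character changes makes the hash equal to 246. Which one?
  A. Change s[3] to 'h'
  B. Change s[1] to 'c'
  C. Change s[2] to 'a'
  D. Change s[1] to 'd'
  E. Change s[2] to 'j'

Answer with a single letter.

Answer: A

Derivation:
Option A: s[3]='j'->'h', delta=(8-10)*5^1 mod 257 = 247, hash=256+247 mod 257 = 246 <-- target
Option B: s[1]='g'->'c', delta=(3-7)*5^3 mod 257 = 14, hash=256+14 mod 257 = 13
Option C: s[2]='e'->'a', delta=(1-5)*5^2 mod 257 = 157, hash=256+157 mod 257 = 156
Option D: s[1]='g'->'d', delta=(4-7)*5^3 mod 257 = 139, hash=256+139 mod 257 = 138
Option E: s[2]='e'->'j', delta=(10-5)*5^2 mod 257 = 125, hash=256+125 mod 257 = 124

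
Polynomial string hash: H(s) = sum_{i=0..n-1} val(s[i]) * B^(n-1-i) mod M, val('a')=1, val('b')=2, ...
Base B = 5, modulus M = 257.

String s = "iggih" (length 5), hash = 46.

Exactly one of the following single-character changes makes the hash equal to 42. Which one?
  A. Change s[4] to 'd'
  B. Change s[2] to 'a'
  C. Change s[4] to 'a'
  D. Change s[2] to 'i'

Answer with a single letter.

Option A: s[4]='h'->'d', delta=(4-8)*5^0 mod 257 = 253, hash=46+253 mod 257 = 42 <-- target
Option B: s[2]='g'->'a', delta=(1-7)*5^2 mod 257 = 107, hash=46+107 mod 257 = 153
Option C: s[4]='h'->'a', delta=(1-8)*5^0 mod 257 = 250, hash=46+250 mod 257 = 39
Option D: s[2]='g'->'i', delta=(9-7)*5^2 mod 257 = 50, hash=46+50 mod 257 = 96

Answer: A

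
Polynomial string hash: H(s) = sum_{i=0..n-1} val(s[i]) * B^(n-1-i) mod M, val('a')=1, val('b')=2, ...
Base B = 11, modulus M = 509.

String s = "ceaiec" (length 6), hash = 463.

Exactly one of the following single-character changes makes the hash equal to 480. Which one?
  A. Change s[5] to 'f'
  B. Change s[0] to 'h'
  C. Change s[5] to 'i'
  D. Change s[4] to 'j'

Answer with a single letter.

Option A: s[5]='c'->'f', delta=(6-3)*11^0 mod 509 = 3, hash=463+3 mod 509 = 466
Option B: s[0]='c'->'h', delta=(8-3)*11^5 mod 509 = 17, hash=463+17 mod 509 = 480 <-- target
Option C: s[5]='c'->'i', delta=(9-3)*11^0 mod 509 = 6, hash=463+6 mod 509 = 469
Option D: s[4]='e'->'j', delta=(10-5)*11^1 mod 509 = 55, hash=463+55 mod 509 = 9

Answer: B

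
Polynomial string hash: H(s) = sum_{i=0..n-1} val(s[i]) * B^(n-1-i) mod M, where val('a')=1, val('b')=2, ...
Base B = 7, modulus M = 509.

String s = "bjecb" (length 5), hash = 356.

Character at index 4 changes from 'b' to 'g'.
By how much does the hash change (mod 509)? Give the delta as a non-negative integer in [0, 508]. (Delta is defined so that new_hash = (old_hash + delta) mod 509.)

Answer: 5

Derivation:
Delta formula: (val(new) - val(old)) * B^(n-1-k) mod M
  val('g') - val('b') = 7 - 2 = 5
  B^(n-1-k) = 7^0 mod 509 = 1
  Delta = 5 * 1 mod 509 = 5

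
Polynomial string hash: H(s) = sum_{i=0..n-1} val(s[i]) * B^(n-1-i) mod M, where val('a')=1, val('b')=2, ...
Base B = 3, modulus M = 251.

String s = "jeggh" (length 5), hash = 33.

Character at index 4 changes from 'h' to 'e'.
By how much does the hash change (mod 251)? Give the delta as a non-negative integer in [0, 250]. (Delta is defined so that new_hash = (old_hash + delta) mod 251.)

Delta formula: (val(new) - val(old)) * B^(n-1-k) mod M
  val('e') - val('h') = 5 - 8 = -3
  B^(n-1-k) = 3^0 mod 251 = 1
  Delta = -3 * 1 mod 251 = 248

Answer: 248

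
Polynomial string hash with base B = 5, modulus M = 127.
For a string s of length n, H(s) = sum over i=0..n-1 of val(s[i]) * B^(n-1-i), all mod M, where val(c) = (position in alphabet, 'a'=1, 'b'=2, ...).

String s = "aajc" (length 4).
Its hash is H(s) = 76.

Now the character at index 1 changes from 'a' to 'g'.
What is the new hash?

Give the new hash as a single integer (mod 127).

val('a') = 1, val('g') = 7
Position k = 1, exponent = n-1-k = 2
B^2 mod M = 5^2 mod 127 = 25
Delta = (7 - 1) * 25 mod 127 = 23
New hash = (76 + 23) mod 127 = 99

Answer: 99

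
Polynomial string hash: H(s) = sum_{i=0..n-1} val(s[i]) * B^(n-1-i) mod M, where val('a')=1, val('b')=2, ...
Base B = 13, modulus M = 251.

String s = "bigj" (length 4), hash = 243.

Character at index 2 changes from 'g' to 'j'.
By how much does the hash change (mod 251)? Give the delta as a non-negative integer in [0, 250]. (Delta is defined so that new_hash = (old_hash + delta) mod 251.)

Answer: 39

Derivation:
Delta formula: (val(new) - val(old)) * B^(n-1-k) mod M
  val('j') - val('g') = 10 - 7 = 3
  B^(n-1-k) = 13^1 mod 251 = 13
  Delta = 3 * 13 mod 251 = 39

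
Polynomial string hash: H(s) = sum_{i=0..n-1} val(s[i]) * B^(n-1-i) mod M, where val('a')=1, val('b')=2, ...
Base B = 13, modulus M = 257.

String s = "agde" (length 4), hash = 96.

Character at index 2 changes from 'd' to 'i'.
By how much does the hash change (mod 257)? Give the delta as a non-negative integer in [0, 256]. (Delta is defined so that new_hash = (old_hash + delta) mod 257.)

Delta formula: (val(new) - val(old)) * B^(n-1-k) mod M
  val('i') - val('d') = 9 - 4 = 5
  B^(n-1-k) = 13^1 mod 257 = 13
  Delta = 5 * 13 mod 257 = 65

Answer: 65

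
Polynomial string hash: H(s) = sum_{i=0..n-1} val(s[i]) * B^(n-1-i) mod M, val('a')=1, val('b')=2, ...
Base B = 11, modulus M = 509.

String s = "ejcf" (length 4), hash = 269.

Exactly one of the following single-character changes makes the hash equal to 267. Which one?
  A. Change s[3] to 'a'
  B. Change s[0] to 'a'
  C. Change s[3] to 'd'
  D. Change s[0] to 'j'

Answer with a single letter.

Answer: C

Derivation:
Option A: s[3]='f'->'a', delta=(1-6)*11^0 mod 509 = 504, hash=269+504 mod 509 = 264
Option B: s[0]='e'->'a', delta=(1-5)*11^3 mod 509 = 275, hash=269+275 mod 509 = 35
Option C: s[3]='f'->'d', delta=(4-6)*11^0 mod 509 = 507, hash=269+507 mod 509 = 267 <-- target
Option D: s[0]='e'->'j', delta=(10-5)*11^3 mod 509 = 38, hash=269+38 mod 509 = 307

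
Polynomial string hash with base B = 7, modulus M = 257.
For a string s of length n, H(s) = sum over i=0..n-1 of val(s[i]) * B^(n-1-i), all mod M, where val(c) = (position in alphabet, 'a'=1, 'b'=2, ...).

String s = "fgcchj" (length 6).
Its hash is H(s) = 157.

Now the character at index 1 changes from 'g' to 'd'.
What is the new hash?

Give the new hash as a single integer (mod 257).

Answer: 150

Derivation:
val('g') = 7, val('d') = 4
Position k = 1, exponent = n-1-k = 4
B^4 mod M = 7^4 mod 257 = 88
Delta = (4 - 7) * 88 mod 257 = 250
New hash = (157 + 250) mod 257 = 150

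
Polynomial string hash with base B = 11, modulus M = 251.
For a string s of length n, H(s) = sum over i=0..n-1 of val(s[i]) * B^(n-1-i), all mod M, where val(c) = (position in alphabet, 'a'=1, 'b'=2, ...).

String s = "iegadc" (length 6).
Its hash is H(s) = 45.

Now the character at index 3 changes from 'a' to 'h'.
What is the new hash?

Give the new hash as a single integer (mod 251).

Answer: 139

Derivation:
val('a') = 1, val('h') = 8
Position k = 3, exponent = n-1-k = 2
B^2 mod M = 11^2 mod 251 = 121
Delta = (8 - 1) * 121 mod 251 = 94
New hash = (45 + 94) mod 251 = 139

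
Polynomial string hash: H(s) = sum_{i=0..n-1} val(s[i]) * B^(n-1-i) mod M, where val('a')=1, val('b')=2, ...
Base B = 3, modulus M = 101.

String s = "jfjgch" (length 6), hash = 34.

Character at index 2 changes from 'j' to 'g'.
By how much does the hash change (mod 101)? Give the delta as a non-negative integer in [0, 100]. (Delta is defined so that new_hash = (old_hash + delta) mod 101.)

Delta formula: (val(new) - val(old)) * B^(n-1-k) mod M
  val('g') - val('j') = 7 - 10 = -3
  B^(n-1-k) = 3^3 mod 101 = 27
  Delta = -3 * 27 mod 101 = 20

Answer: 20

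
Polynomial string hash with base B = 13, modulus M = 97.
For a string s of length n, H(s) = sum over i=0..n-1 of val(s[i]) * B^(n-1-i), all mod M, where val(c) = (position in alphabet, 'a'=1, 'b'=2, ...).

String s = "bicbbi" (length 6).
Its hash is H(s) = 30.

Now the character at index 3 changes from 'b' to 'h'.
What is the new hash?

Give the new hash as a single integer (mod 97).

val('b') = 2, val('h') = 8
Position k = 3, exponent = n-1-k = 2
B^2 mod M = 13^2 mod 97 = 72
Delta = (8 - 2) * 72 mod 97 = 44
New hash = (30 + 44) mod 97 = 74

Answer: 74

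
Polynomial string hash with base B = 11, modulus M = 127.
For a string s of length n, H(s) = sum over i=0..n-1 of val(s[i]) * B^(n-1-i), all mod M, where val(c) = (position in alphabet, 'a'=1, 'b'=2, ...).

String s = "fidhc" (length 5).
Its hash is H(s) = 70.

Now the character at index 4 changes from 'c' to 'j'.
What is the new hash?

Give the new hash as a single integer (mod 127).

Answer: 77

Derivation:
val('c') = 3, val('j') = 10
Position k = 4, exponent = n-1-k = 0
B^0 mod M = 11^0 mod 127 = 1
Delta = (10 - 3) * 1 mod 127 = 7
New hash = (70 + 7) mod 127 = 77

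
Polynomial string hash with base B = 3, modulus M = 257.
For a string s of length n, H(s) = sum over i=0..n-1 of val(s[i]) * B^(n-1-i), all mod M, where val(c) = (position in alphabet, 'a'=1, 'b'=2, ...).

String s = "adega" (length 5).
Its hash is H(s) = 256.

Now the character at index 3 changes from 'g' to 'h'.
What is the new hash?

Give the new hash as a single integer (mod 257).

val('g') = 7, val('h') = 8
Position k = 3, exponent = n-1-k = 1
B^1 mod M = 3^1 mod 257 = 3
Delta = (8 - 7) * 3 mod 257 = 3
New hash = (256 + 3) mod 257 = 2

Answer: 2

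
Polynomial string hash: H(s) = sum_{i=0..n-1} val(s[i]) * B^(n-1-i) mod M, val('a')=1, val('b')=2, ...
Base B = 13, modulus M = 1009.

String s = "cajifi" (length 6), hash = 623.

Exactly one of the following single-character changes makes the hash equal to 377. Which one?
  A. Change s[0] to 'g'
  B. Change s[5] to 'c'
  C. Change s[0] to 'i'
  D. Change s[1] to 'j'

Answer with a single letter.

Answer: D

Derivation:
Option A: s[0]='c'->'g', delta=(7-3)*13^5 mod 1009 = 933, hash=623+933 mod 1009 = 547
Option B: s[5]='i'->'c', delta=(3-9)*13^0 mod 1009 = 1003, hash=623+1003 mod 1009 = 617
Option C: s[0]='c'->'i', delta=(9-3)*13^5 mod 1009 = 895, hash=623+895 mod 1009 = 509
Option D: s[1]='a'->'j', delta=(10-1)*13^4 mod 1009 = 763, hash=623+763 mod 1009 = 377 <-- target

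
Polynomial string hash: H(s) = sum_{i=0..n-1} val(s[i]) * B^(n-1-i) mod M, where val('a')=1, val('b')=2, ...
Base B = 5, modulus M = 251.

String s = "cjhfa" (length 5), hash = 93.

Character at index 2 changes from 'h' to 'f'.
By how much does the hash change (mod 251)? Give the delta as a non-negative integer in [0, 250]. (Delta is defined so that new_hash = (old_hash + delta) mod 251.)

Answer: 201

Derivation:
Delta formula: (val(new) - val(old)) * B^(n-1-k) mod M
  val('f') - val('h') = 6 - 8 = -2
  B^(n-1-k) = 5^2 mod 251 = 25
  Delta = -2 * 25 mod 251 = 201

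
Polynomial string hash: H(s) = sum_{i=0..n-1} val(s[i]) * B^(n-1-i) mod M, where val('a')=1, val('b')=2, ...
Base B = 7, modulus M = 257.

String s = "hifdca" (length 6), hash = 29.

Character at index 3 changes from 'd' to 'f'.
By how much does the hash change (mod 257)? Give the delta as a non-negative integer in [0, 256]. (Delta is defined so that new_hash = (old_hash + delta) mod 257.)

Delta formula: (val(new) - val(old)) * B^(n-1-k) mod M
  val('f') - val('d') = 6 - 4 = 2
  B^(n-1-k) = 7^2 mod 257 = 49
  Delta = 2 * 49 mod 257 = 98

Answer: 98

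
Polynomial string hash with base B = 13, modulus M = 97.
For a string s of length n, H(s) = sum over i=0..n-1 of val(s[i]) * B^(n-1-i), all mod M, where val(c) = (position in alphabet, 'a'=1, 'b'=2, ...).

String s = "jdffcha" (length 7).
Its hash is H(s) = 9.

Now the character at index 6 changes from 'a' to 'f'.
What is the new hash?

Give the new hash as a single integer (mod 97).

val('a') = 1, val('f') = 6
Position k = 6, exponent = n-1-k = 0
B^0 mod M = 13^0 mod 97 = 1
Delta = (6 - 1) * 1 mod 97 = 5
New hash = (9 + 5) mod 97 = 14

Answer: 14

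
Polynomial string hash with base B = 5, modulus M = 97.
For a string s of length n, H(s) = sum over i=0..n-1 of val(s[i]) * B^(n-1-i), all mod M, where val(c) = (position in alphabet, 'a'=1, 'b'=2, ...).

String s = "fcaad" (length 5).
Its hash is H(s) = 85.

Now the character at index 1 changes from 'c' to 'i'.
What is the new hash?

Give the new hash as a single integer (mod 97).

Answer: 59

Derivation:
val('c') = 3, val('i') = 9
Position k = 1, exponent = n-1-k = 3
B^3 mod M = 5^3 mod 97 = 28
Delta = (9 - 3) * 28 mod 97 = 71
New hash = (85 + 71) mod 97 = 59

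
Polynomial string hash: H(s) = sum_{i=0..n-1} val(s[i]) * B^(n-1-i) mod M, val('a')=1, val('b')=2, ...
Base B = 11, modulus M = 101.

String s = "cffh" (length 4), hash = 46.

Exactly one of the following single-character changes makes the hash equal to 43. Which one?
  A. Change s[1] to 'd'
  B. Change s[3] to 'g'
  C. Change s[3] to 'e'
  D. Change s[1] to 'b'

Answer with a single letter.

Option A: s[1]='f'->'d', delta=(4-6)*11^2 mod 101 = 61, hash=46+61 mod 101 = 6
Option B: s[3]='h'->'g', delta=(7-8)*11^0 mod 101 = 100, hash=46+100 mod 101 = 45
Option C: s[3]='h'->'e', delta=(5-8)*11^0 mod 101 = 98, hash=46+98 mod 101 = 43 <-- target
Option D: s[1]='f'->'b', delta=(2-6)*11^2 mod 101 = 21, hash=46+21 mod 101 = 67

Answer: C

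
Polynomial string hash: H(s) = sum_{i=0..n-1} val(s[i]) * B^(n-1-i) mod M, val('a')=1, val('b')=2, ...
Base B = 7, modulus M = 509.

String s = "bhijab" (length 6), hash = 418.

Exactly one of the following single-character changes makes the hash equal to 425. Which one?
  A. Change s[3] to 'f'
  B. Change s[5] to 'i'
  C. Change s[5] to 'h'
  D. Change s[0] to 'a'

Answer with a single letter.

Option A: s[3]='j'->'f', delta=(6-10)*7^2 mod 509 = 313, hash=418+313 mod 509 = 222
Option B: s[5]='b'->'i', delta=(9-2)*7^0 mod 509 = 7, hash=418+7 mod 509 = 425 <-- target
Option C: s[5]='b'->'h', delta=(8-2)*7^0 mod 509 = 6, hash=418+6 mod 509 = 424
Option D: s[0]='b'->'a', delta=(1-2)*7^5 mod 509 = 499, hash=418+499 mod 509 = 408

Answer: B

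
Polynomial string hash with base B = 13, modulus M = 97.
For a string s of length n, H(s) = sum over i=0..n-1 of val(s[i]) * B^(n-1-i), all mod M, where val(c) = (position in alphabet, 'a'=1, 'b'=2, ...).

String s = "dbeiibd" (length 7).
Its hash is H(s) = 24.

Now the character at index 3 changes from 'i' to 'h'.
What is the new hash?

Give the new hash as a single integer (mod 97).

val('i') = 9, val('h') = 8
Position k = 3, exponent = n-1-k = 3
B^3 mod M = 13^3 mod 97 = 63
Delta = (8 - 9) * 63 mod 97 = 34
New hash = (24 + 34) mod 97 = 58

Answer: 58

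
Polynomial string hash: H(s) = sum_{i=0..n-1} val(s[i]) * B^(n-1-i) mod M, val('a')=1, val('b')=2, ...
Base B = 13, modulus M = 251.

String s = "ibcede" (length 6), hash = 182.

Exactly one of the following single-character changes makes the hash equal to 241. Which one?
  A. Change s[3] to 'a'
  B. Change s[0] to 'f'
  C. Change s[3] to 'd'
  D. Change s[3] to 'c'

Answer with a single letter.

Answer: B

Derivation:
Option A: s[3]='e'->'a', delta=(1-5)*13^2 mod 251 = 77, hash=182+77 mod 251 = 8
Option B: s[0]='i'->'f', delta=(6-9)*13^5 mod 251 = 59, hash=182+59 mod 251 = 241 <-- target
Option C: s[3]='e'->'d', delta=(4-5)*13^2 mod 251 = 82, hash=182+82 mod 251 = 13
Option D: s[3]='e'->'c', delta=(3-5)*13^2 mod 251 = 164, hash=182+164 mod 251 = 95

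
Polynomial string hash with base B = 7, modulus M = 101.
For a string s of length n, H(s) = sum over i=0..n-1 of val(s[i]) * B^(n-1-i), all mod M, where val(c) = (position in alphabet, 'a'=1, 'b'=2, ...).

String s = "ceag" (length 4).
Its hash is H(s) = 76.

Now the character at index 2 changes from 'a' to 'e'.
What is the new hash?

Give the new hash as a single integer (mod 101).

Answer: 3

Derivation:
val('a') = 1, val('e') = 5
Position k = 2, exponent = n-1-k = 1
B^1 mod M = 7^1 mod 101 = 7
Delta = (5 - 1) * 7 mod 101 = 28
New hash = (76 + 28) mod 101 = 3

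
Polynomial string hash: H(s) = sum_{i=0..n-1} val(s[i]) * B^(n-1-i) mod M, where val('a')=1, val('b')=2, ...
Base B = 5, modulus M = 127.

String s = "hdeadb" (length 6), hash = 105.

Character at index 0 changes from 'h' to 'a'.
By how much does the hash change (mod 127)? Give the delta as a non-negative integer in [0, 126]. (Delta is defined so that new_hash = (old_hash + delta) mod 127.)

Delta formula: (val(new) - val(old)) * B^(n-1-k) mod M
  val('a') - val('h') = 1 - 8 = -7
  B^(n-1-k) = 5^5 mod 127 = 77
  Delta = -7 * 77 mod 127 = 96

Answer: 96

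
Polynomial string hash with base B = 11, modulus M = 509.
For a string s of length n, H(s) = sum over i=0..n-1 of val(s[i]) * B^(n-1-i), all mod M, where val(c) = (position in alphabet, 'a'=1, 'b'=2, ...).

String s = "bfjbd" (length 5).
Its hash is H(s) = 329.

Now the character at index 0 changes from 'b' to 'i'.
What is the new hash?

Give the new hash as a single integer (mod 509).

Answer: 507

Derivation:
val('b') = 2, val('i') = 9
Position k = 0, exponent = n-1-k = 4
B^4 mod M = 11^4 mod 509 = 389
Delta = (9 - 2) * 389 mod 509 = 178
New hash = (329 + 178) mod 509 = 507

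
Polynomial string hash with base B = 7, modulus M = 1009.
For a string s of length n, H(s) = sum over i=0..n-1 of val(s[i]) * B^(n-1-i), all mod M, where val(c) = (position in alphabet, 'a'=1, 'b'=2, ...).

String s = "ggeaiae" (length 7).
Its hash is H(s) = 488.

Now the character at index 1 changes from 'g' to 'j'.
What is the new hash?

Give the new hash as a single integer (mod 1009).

Answer: 459

Derivation:
val('g') = 7, val('j') = 10
Position k = 1, exponent = n-1-k = 5
B^5 mod M = 7^5 mod 1009 = 663
Delta = (10 - 7) * 663 mod 1009 = 980
New hash = (488 + 980) mod 1009 = 459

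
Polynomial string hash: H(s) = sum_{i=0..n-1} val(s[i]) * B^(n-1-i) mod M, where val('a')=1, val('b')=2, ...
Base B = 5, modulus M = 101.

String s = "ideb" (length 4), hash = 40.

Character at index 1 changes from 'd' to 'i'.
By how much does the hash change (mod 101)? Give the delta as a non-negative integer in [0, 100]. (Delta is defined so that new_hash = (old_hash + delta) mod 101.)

Answer: 24

Derivation:
Delta formula: (val(new) - val(old)) * B^(n-1-k) mod M
  val('i') - val('d') = 9 - 4 = 5
  B^(n-1-k) = 5^2 mod 101 = 25
  Delta = 5 * 25 mod 101 = 24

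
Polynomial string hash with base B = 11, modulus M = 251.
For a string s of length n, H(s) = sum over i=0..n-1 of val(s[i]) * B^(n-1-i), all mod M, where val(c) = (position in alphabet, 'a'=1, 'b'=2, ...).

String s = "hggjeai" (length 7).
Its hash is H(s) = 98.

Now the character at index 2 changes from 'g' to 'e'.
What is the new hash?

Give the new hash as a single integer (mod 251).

val('g') = 7, val('e') = 5
Position k = 2, exponent = n-1-k = 4
B^4 mod M = 11^4 mod 251 = 83
Delta = (5 - 7) * 83 mod 251 = 85
New hash = (98 + 85) mod 251 = 183

Answer: 183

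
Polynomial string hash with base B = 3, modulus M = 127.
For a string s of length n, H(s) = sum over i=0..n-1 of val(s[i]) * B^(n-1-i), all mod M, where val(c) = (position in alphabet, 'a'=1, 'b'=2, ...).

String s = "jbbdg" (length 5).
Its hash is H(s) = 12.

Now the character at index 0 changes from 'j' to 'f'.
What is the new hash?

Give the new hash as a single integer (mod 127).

val('j') = 10, val('f') = 6
Position k = 0, exponent = n-1-k = 4
B^4 mod M = 3^4 mod 127 = 81
Delta = (6 - 10) * 81 mod 127 = 57
New hash = (12 + 57) mod 127 = 69

Answer: 69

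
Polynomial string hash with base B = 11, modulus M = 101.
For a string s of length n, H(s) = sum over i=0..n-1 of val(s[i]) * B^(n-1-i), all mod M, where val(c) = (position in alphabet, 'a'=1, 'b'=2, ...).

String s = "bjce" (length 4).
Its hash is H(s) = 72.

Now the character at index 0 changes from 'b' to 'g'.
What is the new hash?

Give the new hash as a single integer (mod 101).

Answer: 61

Derivation:
val('b') = 2, val('g') = 7
Position k = 0, exponent = n-1-k = 3
B^3 mod M = 11^3 mod 101 = 18
Delta = (7 - 2) * 18 mod 101 = 90
New hash = (72 + 90) mod 101 = 61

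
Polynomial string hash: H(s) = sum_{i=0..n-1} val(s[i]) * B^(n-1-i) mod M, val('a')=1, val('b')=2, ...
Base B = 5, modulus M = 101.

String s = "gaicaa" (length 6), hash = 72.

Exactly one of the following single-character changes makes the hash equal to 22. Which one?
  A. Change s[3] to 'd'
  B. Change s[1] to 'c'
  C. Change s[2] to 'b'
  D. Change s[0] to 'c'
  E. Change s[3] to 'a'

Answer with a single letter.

Answer: E

Derivation:
Option A: s[3]='c'->'d', delta=(4-3)*5^2 mod 101 = 25, hash=72+25 mod 101 = 97
Option B: s[1]='a'->'c', delta=(3-1)*5^4 mod 101 = 38, hash=72+38 mod 101 = 9
Option C: s[2]='i'->'b', delta=(2-9)*5^3 mod 101 = 34, hash=72+34 mod 101 = 5
Option D: s[0]='g'->'c', delta=(3-7)*5^5 mod 101 = 24, hash=72+24 mod 101 = 96
Option E: s[3]='c'->'a', delta=(1-3)*5^2 mod 101 = 51, hash=72+51 mod 101 = 22 <-- target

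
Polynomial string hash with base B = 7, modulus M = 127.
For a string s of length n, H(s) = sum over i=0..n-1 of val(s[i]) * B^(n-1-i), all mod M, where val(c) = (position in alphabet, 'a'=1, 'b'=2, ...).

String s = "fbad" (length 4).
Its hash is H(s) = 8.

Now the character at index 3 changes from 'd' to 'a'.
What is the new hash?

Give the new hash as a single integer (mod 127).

val('d') = 4, val('a') = 1
Position k = 3, exponent = n-1-k = 0
B^0 mod M = 7^0 mod 127 = 1
Delta = (1 - 4) * 1 mod 127 = 124
New hash = (8 + 124) mod 127 = 5

Answer: 5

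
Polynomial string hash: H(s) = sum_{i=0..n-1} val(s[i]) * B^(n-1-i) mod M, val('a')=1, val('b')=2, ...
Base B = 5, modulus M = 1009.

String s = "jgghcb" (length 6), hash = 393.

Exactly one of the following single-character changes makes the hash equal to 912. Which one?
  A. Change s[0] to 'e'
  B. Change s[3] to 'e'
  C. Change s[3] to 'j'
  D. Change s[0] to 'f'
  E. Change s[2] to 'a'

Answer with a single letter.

Answer: A

Derivation:
Option A: s[0]='j'->'e', delta=(5-10)*5^5 mod 1009 = 519, hash=393+519 mod 1009 = 912 <-- target
Option B: s[3]='h'->'e', delta=(5-8)*5^2 mod 1009 = 934, hash=393+934 mod 1009 = 318
Option C: s[3]='h'->'j', delta=(10-8)*5^2 mod 1009 = 50, hash=393+50 mod 1009 = 443
Option D: s[0]='j'->'f', delta=(6-10)*5^5 mod 1009 = 617, hash=393+617 mod 1009 = 1
Option E: s[2]='g'->'a', delta=(1-7)*5^3 mod 1009 = 259, hash=393+259 mod 1009 = 652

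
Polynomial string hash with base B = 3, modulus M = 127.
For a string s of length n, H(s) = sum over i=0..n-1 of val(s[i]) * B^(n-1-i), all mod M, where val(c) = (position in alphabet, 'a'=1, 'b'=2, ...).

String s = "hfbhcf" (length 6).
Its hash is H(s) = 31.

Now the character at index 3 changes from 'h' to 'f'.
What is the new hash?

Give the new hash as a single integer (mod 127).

val('h') = 8, val('f') = 6
Position k = 3, exponent = n-1-k = 2
B^2 mod M = 3^2 mod 127 = 9
Delta = (6 - 8) * 9 mod 127 = 109
New hash = (31 + 109) mod 127 = 13

Answer: 13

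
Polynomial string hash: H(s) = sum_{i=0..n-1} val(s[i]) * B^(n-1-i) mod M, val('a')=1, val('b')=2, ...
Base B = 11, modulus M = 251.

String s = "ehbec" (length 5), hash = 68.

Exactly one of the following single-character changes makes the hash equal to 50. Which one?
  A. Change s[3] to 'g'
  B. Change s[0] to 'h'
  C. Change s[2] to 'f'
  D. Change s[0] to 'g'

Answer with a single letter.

Option A: s[3]='e'->'g', delta=(7-5)*11^1 mod 251 = 22, hash=68+22 mod 251 = 90
Option B: s[0]='e'->'h', delta=(8-5)*11^4 mod 251 = 249, hash=68+249 mod 251 = 66
Option C: s[2]='b'->'f', delta=(6-2)*11^2 mod 251 = 233, hash=68+233 mod 251 = 50 <-- target
Option D: s[0]='e'->'g', delta=(7-5)*11^4 mod 251 = 166, hash=68+166 mod 251 = 234

Answer: C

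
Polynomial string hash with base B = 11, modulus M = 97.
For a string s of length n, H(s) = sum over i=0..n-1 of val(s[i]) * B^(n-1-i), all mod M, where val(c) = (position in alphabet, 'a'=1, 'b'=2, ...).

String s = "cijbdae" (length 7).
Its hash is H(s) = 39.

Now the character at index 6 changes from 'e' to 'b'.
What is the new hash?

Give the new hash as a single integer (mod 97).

Answer: 36

Derivation:
val('e') = 5, val('b') = 2
Position k = 6, exponent = n-1-k = 0
B^0 mod M = 11^0 mod 97 = 1
Delta = (2 - 5) * 1 mod 97 = 94
New hash = (39 + 94) mod 97 = 36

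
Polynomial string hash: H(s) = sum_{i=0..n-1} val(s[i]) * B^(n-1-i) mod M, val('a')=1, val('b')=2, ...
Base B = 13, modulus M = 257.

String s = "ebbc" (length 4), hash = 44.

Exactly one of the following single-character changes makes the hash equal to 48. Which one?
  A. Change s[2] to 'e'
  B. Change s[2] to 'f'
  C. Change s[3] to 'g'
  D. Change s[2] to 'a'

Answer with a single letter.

Answer: C

Derivation:
Option A: s[2]='b'->'e', delta=(5-2)*13^1 mod 257 = 39, hash=44+39 mod 257 = 83
Option B: s[2]='b'->'f', delta=(6-2)*13^1 mod 257 = 52, hash=44+52 mod 257 = 96
Option C: s[3]='c'->'g', delta=(7-3)*13^0 mod 257 = 4, hash=44+4 mod 257 = 48 <-- target
Option D: s[2]='b'->'a', delta=(1-2)*13^1 mod 257 = 244, hash=44+244 mod 257 = 31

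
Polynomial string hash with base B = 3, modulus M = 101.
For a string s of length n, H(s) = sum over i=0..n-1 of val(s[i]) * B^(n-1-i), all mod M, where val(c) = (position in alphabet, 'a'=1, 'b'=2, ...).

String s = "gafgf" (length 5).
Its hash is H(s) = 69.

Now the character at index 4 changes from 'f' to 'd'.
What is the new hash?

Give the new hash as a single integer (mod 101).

Answer: 67

Derivation:
val('f') = 6, val('d') = 4
Position k = 4, exponent = n-1-k = 0
B^0 mod M = 3^0 mod 101 = 1
Delta = (4 - 6) * 1 mod 101 = 99
New hash = (69 + 99) mod 101 = 67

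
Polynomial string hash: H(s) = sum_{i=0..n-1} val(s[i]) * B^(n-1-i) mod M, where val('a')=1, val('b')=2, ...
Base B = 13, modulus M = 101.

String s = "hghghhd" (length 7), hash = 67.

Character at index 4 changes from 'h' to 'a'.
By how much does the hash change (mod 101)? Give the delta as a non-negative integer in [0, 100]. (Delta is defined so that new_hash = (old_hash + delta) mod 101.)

Delta formula: (val(new) - val(old)) * B^(n-1-k) mod M
  val('a') - val('h') = 1 - 8 = -7
  B^(n-1-k) = 13^2 mod 101 = 68
  Delta = -7 * 68 mod 101 = 29

Answer: 29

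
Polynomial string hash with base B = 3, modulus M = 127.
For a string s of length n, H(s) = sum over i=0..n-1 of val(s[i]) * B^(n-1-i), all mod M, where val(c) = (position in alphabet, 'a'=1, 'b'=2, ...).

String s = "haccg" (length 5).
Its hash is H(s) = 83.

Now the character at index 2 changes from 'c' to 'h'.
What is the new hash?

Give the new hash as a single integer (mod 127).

Answer: 1

Derivation:
val('c') = 3, val('h') = 8
Position k = 2, exponent = n-1-k = 2
B^2 mod M = 3^2 mod 127 = 9
Delta = (8 - 3) * 9 mod 127 = 45
New hash = (83 + 45) mod 127 = 1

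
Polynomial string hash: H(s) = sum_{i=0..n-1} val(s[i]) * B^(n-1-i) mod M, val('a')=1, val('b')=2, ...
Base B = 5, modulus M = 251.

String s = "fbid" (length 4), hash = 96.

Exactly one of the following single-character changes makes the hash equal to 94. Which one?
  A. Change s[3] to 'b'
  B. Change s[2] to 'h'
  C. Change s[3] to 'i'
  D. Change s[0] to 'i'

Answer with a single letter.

Option A: s[3]='d'->'b', delta=(2-4)*5^0 mod 251 = 249, hash=96+249 mod 251 = 94 <-- target
Option B: s[2]='i'->'h', delta=(8-9)*5^1 mod 251 = 246, hash=96+246 mod 251 = 91
Option C: s[3]='d'->'i', delta=(9-4)*5^0 mod 251 = 5, hash=96+5 mod 251 = 101
Option D: s[0]='f'->'i', delta=(9-6)*5^3 mod 251 = 124, hash=96+124 mod 251 = 220

Answer: A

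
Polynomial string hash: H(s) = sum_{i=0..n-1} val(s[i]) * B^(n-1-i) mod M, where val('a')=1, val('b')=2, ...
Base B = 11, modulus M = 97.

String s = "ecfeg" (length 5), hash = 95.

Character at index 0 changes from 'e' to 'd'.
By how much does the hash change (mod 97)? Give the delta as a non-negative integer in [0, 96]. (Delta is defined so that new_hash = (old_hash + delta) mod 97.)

Answer: 6

Derivation:
Delta formula: (val(new) - val(old)) * B^(n-1-k) mod M
  val('d') - val('e') = 4 - 5 = -1
  B^(n-1-k) = 11^4 mod 97 = 91
  Delta = -1 * 91 mod 97 = 6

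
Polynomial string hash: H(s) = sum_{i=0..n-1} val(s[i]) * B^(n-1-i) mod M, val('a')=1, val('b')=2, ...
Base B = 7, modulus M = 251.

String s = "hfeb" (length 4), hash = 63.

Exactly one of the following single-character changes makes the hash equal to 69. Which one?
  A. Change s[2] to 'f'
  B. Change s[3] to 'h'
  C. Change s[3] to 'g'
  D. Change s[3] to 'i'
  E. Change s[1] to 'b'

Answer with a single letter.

Answer: B

Derivation:
Option A: s[2]='e'->'f', delta=(6-5)*7^1 mod 251 = 7, hash=63+7 mod 251 = 70
Option B: s[3]='b'->'h', delta=(8-2)*7^0 mod 251 = 6, hash=63+6 mod 251 = 69 <-- target
Option C: s[3]='b'->'g', delta=(7-2)*7^0 mod 251 = 5, hash=63+5 mod 251 = 68
Option D: s[3]='b'->'i', delta=(9-2)*7^0 mod 251 = 7, hash=63+7 mod 251 = 70
Option E: s[1]='f'->'b', delta=(2-6)*7^2 mod 251 = 55, hash=63+55 mod 251 = 118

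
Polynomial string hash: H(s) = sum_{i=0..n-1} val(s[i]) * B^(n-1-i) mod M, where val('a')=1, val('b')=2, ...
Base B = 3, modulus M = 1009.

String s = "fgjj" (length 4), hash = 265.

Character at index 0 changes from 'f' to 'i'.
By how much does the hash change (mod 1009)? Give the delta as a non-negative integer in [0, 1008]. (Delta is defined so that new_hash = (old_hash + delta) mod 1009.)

Delta formula: (val(new) - val(old)) * B^(n-1-k) mod M
  val('i') - val('f') = 9 - 6 = 3
  B^(n-1-k) = 3^3 mod 1009 = 27
  Delta = 3 * 27 mod 1009 = 81

Answer: 81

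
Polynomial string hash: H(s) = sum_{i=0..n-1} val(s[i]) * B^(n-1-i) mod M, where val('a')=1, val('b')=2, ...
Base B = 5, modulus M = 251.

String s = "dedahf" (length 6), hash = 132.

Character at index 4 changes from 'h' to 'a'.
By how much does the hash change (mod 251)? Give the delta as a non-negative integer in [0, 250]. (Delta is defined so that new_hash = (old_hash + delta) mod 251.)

Answer: 216

Derivation:
Delta formula: (val(new) - val(old)) * B^(n-1-k) mod M
  val('a') - val('h') = 1 - 8 = -7
  B^(n-1-k) = 5^1 mod 251 = 5
  Delta = -7 * 5 mod 251 = 216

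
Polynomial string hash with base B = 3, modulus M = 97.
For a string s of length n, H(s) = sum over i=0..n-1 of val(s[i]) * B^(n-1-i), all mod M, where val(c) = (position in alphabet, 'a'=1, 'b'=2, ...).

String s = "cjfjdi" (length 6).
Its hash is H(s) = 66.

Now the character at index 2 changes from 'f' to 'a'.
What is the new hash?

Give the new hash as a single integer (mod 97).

Answer: 28

Derivation:
val('f') = 6, val('a') = 1
Position k = 2, exponent = n-1-k = 3
B^3 mod M = 3^3 mod 97 = 27
Delta = (1 - 6) * 27 mod 97 = 59
New hash = (66 + 59) mod 97 = 28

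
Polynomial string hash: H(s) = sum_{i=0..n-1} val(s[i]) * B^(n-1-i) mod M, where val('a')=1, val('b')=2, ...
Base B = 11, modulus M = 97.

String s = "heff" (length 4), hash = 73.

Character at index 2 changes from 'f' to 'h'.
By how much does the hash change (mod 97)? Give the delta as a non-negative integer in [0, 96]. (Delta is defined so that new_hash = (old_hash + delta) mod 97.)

Answer: 22

Derivation:
Delta formula: (val(new) - val(old)) * B^(n-1-k) mod M
  val('h') - val('f') = 8 - 6 = 2
  B^(n-1-k) = 11^1 mod 97 = 11
  Delta = 2 * 11 mod 97 = 22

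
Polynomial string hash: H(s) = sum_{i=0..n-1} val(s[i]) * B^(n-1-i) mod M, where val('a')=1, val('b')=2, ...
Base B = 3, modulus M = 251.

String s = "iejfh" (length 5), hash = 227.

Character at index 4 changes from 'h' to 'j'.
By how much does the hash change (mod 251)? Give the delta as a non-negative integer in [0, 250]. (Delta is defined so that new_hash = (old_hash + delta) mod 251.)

Answer: 2

Derivation:
Delta formula: (val(new) - val(old)) * B^(n-1-k) mod M
  val('j') - val('h') = 10 - 8 = 2
  B^(n-1-k) = 3^0 mod 251 = 1
  Delta = 2 * 1 mod 251 = 2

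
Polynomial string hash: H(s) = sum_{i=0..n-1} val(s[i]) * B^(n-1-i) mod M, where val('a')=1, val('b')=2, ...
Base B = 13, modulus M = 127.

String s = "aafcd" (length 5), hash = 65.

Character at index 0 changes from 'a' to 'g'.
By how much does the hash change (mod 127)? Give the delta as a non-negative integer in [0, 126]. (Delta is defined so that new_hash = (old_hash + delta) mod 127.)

Delta formula: (val(new) - val(old)) * B^(n-1-k) mod M
  val('g') - val('a') = 7 - 1 = 6
  B^(n-1-k) = 13^4 mod 127 = 113
  Delta = 6 * 113 mod 127 = 43

Answer: 43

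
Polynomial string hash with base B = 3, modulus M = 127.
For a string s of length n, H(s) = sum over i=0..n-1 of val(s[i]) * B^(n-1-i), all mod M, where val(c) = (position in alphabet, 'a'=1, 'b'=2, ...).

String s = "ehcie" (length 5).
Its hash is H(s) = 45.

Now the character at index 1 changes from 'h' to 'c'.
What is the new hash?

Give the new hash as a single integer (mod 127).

val('h') = 8, val('c') = 3
Position k = 1, exponent = n-1-k = 3
B^3 mod M = 3^3 mod 127 = 27
Delta = (3 - 8) * 27 mod 127 = 119
New hash = (45 + 119) mod 127 = 37

Answer: 37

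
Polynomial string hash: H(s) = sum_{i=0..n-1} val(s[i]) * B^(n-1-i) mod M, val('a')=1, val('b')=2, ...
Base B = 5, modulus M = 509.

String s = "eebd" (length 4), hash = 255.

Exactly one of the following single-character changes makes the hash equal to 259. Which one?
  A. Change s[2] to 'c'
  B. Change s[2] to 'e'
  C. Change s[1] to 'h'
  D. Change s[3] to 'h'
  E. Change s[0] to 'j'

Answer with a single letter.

Answer: D

Derivation:
Option A: s[2]='b'->'c', delta=(3-2)*5^1 mod 509 = 5, hash=255+5 mod 509 = 260
Option B: s[2]='b'->'e', delta=(5-2)*5^1 mod 509 = 15, hash=255+15 mod 509 = 270
Option C: s[1]='e'->'h', delta=(8-5)*5^2 mod 509 = 75, hash=255+75 mod 509 = 330
Option D: s[3]='d'->'h', delta=(8-4)*5^0 mod 509 = 4, hash=255+4 mod 509 = 259 <-- target
Option E: s[0]='e'->'j', delta=(10-5)*5^3 mod 509 = 116, hash=255+116 mod 509 = 371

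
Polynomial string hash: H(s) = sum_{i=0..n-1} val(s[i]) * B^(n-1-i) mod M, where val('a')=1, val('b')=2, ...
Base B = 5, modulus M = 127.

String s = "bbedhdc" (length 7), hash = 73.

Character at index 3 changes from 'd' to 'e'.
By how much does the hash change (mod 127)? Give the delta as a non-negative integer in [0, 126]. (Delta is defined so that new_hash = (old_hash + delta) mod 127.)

Answer: 125

Derivation:
Delta formula: (val(new) - val(old)) * B^(n-1-k) mod M
  val('e') - val('d') = 5 - 4 = 1
  B^(n-1-k) = 5^3 mod 127 = 125
  Delta = 1 * 125 mod 127 = 125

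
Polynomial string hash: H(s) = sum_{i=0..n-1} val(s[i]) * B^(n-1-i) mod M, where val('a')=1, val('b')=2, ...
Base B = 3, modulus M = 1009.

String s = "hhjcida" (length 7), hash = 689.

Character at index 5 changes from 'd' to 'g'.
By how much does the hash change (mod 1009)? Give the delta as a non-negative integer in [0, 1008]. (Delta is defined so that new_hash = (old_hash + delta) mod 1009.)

Answer: 9

Derivation:
Delta formula: (val(new) - val(old)) * B^(n-1-k) mod M
  val('g') - val('d') = 7 - 4 = 3
  B^(n-1-k) = 3^1 mod 1009 = 3
  Delta = 3 * 3 mod 1009 = 9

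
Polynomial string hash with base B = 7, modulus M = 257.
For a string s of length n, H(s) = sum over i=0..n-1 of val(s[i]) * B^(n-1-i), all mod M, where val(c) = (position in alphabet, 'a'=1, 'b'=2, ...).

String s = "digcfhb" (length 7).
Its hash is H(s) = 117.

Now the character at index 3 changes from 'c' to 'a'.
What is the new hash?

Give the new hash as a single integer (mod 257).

Answer: 202

Derivation:
val('c') = 3, val('a') = 1
Position k = 3, exponent = n-1-k = 3
B^3 mod M = 7^3 mod 257 = 86
Delta = (1 - 3) * 86 mod 257 = 85
New hash = (117 + 85) mod 257 = 202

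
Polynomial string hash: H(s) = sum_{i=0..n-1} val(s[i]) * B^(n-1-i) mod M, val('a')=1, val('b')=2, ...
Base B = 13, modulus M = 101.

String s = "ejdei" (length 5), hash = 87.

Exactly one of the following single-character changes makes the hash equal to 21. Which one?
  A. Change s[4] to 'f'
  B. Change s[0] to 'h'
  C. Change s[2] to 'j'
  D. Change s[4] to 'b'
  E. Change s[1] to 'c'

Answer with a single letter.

Option A: s[4]='i'->'f', delta=(6-9)*13^0 mod 101 = 98, hash=87+98 mod 101 = 84
Option B: s[0]='e'->'h', delta=(8-5)*13^4 mod 101 = 35, hash=87+35 mod 101 = 21 <-- target
Option C: s[2]='d'->'j', delta=(10-4)*13^2 mod 101 = 4, hash=87+4 mod 101 = 91
Option D: s[4]='i'->'b', delta=(2-9)*13^0 mod 101 = 94, hash=87+94 mod 101 = 80
Option E: s[1]='j'->'c', delta=(3-10)*13^3 mod 101 = 74, hash=87+74 mod 101 = 60

Answer: B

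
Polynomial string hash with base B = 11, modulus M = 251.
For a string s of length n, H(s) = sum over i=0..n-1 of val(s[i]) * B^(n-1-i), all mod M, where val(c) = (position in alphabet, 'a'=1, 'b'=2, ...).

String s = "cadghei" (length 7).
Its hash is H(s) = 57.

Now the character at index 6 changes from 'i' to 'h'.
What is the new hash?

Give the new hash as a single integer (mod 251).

Answer: 56

Derivation:
val('i') = 9, val('h') = 8
Position k = 6, exponent = n-1-k = 0
B^0 mod M = 11^0 mod 251 = 1
Delta = (8 - 9) * 1 mod 251 = 250
New hash = (57 + 250) mod 251 = 56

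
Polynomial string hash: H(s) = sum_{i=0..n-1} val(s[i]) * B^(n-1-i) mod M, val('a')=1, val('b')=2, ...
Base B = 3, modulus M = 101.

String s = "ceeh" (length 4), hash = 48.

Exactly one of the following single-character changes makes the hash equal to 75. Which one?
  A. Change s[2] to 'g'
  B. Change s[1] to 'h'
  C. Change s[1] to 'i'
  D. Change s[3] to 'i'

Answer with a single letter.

Option A: s[2]='e'->'g', delta=(7-5)*3^1 mod 101 = 6, hash=48+6 mod 101 = 54
Option B: s[1]='e'->'h', delta=(8-5)*3^2 mod 101 = 27, hash=48+27 mod 101 = 75 <-- target
Option C: s[1]='e'->'i', delta=(9-5)*3^2 mod 101 = 36, hash=48+36 mod 101 = 84
Option D: s[3]='h'->'i', delta=(9-8)*3^0 mod 101 = 1, hash=48+1 mod 101 = 49

Answer: B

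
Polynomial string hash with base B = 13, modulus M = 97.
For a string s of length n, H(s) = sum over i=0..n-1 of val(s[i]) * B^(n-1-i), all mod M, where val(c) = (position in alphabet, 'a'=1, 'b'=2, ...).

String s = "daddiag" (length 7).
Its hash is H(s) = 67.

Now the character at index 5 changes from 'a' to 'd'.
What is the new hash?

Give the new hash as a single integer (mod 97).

val('a') = 1, val('d') = 4
Position k = 5, exponent = n-1-k = 1
B^1 mod M = 13^1 mod 97 = 13
Delta = (4 - 1) * 13 mod 97 = 39
New hash = (67 + 39) mod 97 = 9

Answer: 9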